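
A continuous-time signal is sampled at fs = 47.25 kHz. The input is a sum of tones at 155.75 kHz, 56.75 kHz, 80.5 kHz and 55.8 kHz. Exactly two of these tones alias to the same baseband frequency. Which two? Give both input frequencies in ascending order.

fs/2 = 23.625 kHz.
155.75 kHz mod fs = 14 kHz.
14 kHz ≤ fs/2 = 23.625 kHz, appears at 14 kHz.
56.75 kHz mod fs = 9.5 kHz.
9.5 kHz ≤ fs/2 = 23.625 kHz, appears at 9.5 kHz.
80.5 kHz mod fs = 33.25 kHz.
33.25 kHz > fs/2 = 23.625 kHz, folds to fs − 33.25 kHz = 14 kHz.
55.8 kHz mod fs = 8.55 kHz.
8.55 kHz ≤ fs/2 = 23.625 kHz, appears at 8.55 kHz.
80.5 kHz and 155.75 kHz both map to 14 kHz.

80.5 kHz, 155.75 kHz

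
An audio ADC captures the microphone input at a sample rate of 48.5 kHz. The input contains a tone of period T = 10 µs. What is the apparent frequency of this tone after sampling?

T = 10 µs → f = 1/T = 100 kHz.
100 kHz mod fs = 3 kHz.
3 kHz ≤ fs/2 = 24.25 kHz, appears at 3 kHz.

3 kHz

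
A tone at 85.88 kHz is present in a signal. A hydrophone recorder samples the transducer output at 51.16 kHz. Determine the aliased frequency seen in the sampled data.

85.88 kHz mod fs = 34.72 kHz.
34.72 kHz > fs/2 = 25.58 kHz, folds to fs − 34.72 kHz = 16.44 kHz.

16.44 kHz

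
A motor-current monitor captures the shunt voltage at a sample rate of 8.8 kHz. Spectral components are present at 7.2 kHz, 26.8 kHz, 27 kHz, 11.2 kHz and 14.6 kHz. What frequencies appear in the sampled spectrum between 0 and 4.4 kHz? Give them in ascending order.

fs/2 = 4.4 kHz.
7.2 kHz > fs/2 = 4.4 kHz, folds to fs − 7.2 kHz = 1.6 kHz.
26.8 kHz mod fs = 0.4 kHz.
0.4 kHz ≤ fs/2 = 4.4 kHz, appears at 0.4 kHz.
27 kHz mod fs = 0.6 kHz.
0.6 kHz ≤ fs/2 = 4.4 kHz, appears at 0.6 kHz.
11.2 kHz mod fs = 2.4 kHz.
2.4 kHz ≤ fs/2 = 4.4 kHz, appears at 2.4 kHz.
14.6 kHz mod fs = 5.8 kHz.
5.8 kHz > fs/2 = 4.4 kHz, folds to fs − 5.8 kHz = 3 kHz.
Distinct values: {0.4 kHz, 0.6 kHz, 1.6 kHz, 2.4 kHz, 3 kHz}.

0.4 kHz, 0.6 kHz, 1.6 kHz, 2.4 kHz, 3 kHz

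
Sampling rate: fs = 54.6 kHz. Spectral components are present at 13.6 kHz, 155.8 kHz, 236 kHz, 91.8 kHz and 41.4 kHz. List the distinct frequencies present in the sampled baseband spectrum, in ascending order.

fs/2 = 27.3 kHz.
13.6 kHz ≤ fs/2 = 27.3 kHz, passes unchanged.
155.8 kHz mod fs = 46.6 kHz.
46.6 kHz > fs/2 = 27.3 kHz, folds to fs − 46.6 kHz = 8 kHz.
236 kHz mod fs = 17.6 kHz.
17.6 kHz ≤ fs/2 = 27.3 kHz, appears at 17.6 kHz.
91.8 kHz mod fs = 37.2 kHz.
37.2 kHz > fs/2 = 27.3 kHz, folds to fs − 37.2 kHz = 17.4 kHz.
41.4 kHz > fs/2 = 27.3 kHz, folds to fs − 41.4 kHz = 13.2 kHz.
Distinct values: {8 kHz, 13.2 kHz, 13.6 kHz, 17.4 kHz, 17.6 kHz}.

8 kHz, 13.2 kHz, 13.6 kHz, 17.4 kHz, 17.6 kHz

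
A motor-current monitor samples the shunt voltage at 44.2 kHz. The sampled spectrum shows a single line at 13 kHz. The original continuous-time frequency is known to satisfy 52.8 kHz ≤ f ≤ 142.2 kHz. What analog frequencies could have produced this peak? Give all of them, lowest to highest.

Frequencies that alias to 13 kHz are k·fs ± 13 kHz for integer k ≥ 0.
k=0: 13 kHz.
k=1: 31.2 kHz, 57.2 kHz.
k=2: 75.4 kHz, 101.4 kHz.
k=3: 119.6 kHz, 145.6 kHz.
k=4: 163.8 kHz, 189.8 kHz.
Within [52.8 kHz, 142.2 kHz]: 57.2 kHz, 75.4 kHz, 101.4 kHz, 119.6 kHz.

57.2 kHz, 75.4 kHz, 101.4 kHz, 119.6 kHz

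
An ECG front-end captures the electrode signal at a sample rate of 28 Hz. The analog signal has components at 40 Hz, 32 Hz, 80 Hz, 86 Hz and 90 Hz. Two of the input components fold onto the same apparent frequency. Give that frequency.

4 Hz

fs/2 = 14 Hz.
40 Hz mod fs = 12 Hz.
12 Hz ≤ fs/2 = 14 Hz, appears at 12 Hz.
32 Hz mod fs = 4 Hz.
4 Hz ≤ fs/2 = 14 Hz, appears at 4 Hz.
80 Hz mod fs = 24 Hz.
24 Hz > fs/2 = 14 Hz, folds to fs − 24 Hz = 4 Hz.
86 Hz mod fs = 2 Hz.
2 Hz ≤ fs/2 = 14 Hz, appears at 2 Hz.
90 Hz mod fs = 6 Hz.
6 Hz ≤ fs/2 = 14 Hz, appears at 6 Hz.
32 Hz and 80 Hz both map to 4 Hz.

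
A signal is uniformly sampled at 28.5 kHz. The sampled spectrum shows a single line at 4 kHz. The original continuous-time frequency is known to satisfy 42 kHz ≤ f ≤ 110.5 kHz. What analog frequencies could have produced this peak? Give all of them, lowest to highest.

53 kHz, 61 kHz, 81.5 kHz, 89.5 kHz, 110 kHz

Frequencies that alias to 4 kHz are k·fs ± 4 kHz for integer k ≥ 0.
k=0: 4 kHz.
k=1: 24.5 kHz, 32.5 kHz.
k=2: 53 kHz, 61 kHz.
k=3: 81.5 kHz, 89.5 kHz.
k=4: 110 kHz, 118 kHz.
k=5: 138.5 kHz, 146.5 kHz.
Within [42 kHz, 110.5 kHz]: 53 kHz, 61 kHz, 81.5 kHz, 89.5 kHz, 110 kHz.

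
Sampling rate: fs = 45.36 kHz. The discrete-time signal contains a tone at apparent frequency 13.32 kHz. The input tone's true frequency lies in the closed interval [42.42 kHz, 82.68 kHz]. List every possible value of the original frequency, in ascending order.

58.68 kHz, 77.4 kHz

Frequencies that alias to 13.32 kHz are k·fs ± 13.32 kHz for integer k ≥ 0.
k=0: 13.32 kHz.
k=1: 32.04 kHz, 58.68 kHz.
k=2: 77.4 kHz, 104.04 kHz.
k=3: 122.76 kHz, 149.4 kHz.
Within [42.42 kHz, 82.68 kHz]: 58.68 kHz, 77.4 kHz.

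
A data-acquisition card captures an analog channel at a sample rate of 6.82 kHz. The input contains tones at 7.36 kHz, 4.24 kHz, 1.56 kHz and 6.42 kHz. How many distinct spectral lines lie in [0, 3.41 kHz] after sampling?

4

fs/2 = 3.41 kHz.
7.36 kHz mod fs = 0.54 kHz.
0.54 kHz ≤ fs/2 = 3.41 kHz, appears at 0.54 kHz.
4.24 kHz > fs/2 = 3.41 kHz, folds to fs − 4.24 kHz = 2.58 kHz.
1.56 kHz ≤ fs/2 = 3.41 kHz, passes unchanged.
6.42 kHz > fs/2 = 3.41 kHz, folds to fs − 6.42 kHz = 0.4 kHz.
Distinct values: {0.4 kHz, 0.54 kHz, 1.56 kHz, 2.58 kHz} → 4.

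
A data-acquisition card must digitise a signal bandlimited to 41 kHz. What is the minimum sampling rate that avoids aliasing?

82 kHz

Nyquist rate = 2 × 41 kHz = 82 kHz.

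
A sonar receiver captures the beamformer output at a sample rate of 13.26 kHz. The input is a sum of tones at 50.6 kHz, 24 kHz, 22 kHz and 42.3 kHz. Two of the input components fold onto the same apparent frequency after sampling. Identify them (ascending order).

fs/2 = 6.63 kHz.
50.6 kHz mod fs = 10.82 kHz.
10.82 kHz > fs/2 = 6.63 kHz, folds to fs − 10.82 kHz = 2.44 kHz.
24 kHz mod fs = 10.74 kHz.
10.74 kHz > fs/2 = 6.63 kHz, folds to fs − 10.74 kHz = 2.52 kHz.
22 kHz mod fs = 8.74 kHz.
8.74 kHz > fs/2 = 6.63 kHz, folds to fs − 8.74 kHz = 4.52 kHz.
42.3 kHz mod fs = 2.52 kHz.
2.52 kHz ≤ fs/2 = 6.63 kHz, appears at 2.52 kHz.
24 kHz and 42.3 kHz both map to 2.52 kHz.

24 kHz, 42.3 kHz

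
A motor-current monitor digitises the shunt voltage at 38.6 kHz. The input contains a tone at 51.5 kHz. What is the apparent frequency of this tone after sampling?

51.5 kHz mod fs = 12.9 kHz.
12.9 kHz ≤ fs/2 = 19.3 kHz, appears at 12.9 kHz.

12.9 kHz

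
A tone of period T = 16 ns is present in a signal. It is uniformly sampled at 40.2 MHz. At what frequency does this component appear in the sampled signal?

T = 16 ns → f = 1/T = 62.5 MHz.
62.5 MHz mod fs = 22.3 MHz.
22.3 MHz > fs/2 = 20.1 MHz, folds to fs − 22.3 MHz = 17.9 MHz.

17.9 MHz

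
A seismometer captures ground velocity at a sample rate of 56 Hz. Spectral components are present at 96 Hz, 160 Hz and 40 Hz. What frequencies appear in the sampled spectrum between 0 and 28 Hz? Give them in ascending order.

8 Hz, 16 Hz

fs/2 = 28 Hz.
96 Hz mod fs = 40 Hz.
40 Hz > fs/2 = 28 Hz, folds to fs − 40 Hz = 16 Hz.
160 Hz mod fs = 48 Hz.
48 Hz > fs/2 = 28 Hz, folds to fs − 48 Hz = 8 Hz.
40 Hz > fs/2 = 28 Hz, folds to fs − 40 Hz = 16 Hz.
Distinct values: {8 Hz, 16 Hz}.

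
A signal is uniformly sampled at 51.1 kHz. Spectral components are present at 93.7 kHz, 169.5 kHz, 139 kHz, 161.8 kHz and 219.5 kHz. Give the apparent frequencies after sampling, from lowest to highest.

fs/2 = 25.55 kHz.
93.7 kHz mod fs = 42.6 kHz.
42.6 kHz > fs/2 = 25.55 kHz, folds to fs − 42.6 kHz = 8.5 kHz.
169.5 kHz mod fs = 16.2 kHz.
16.2 kHz ≤ fs/2 = 25.55 kHz, appears at 16.2 kHz.
139 kHz mod fs = 36.8 kHz.
36.8 kHz > fs/2 = 25.55 kHz, folds to fs − 36.8 kHz = 14.3 kHz.
161.8 kHz mod fs = 8.5 kHz.
8.5 kHz ≤ fs/2 = 25.55 kHz, appears at 8.5 kHz.
219.5 kHz mod fs = 15.1 kHz.
15.1 kHz ≤ fs/2 = 25.55 kHz, appears at 15.1 kHz.
Distinct values: {8.5 kHz, 14.3 kHz, 15.1 kHz, 16.2 kHz}.

8.5 kHz, 14.3 kHz, 15.1 kHz, 16.2 kHz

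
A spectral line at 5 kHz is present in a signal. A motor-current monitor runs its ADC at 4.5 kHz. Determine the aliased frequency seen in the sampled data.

5 kHz mod fs = 0.5 kHz.
0.5 kHz ≤ fs/2 = 2.25 kHz, appears at 0.5 kHz.

0.5 kHz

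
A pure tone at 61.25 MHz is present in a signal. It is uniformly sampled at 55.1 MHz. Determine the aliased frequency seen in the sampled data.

6.15 MHz

61.25 MHz mod fs = 6.15 MHz.
6.15 MHz ≤ fs/2 = 27.55 MHz, appears at 6.15 MHz.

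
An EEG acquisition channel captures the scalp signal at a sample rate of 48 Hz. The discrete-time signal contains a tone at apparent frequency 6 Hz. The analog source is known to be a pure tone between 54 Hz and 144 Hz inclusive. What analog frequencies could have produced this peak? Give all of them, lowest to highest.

54 Hz, 90 Hz, 102 Hz, 138 Hz

Frequencies that alias to 6 Hz are k·fs ± 6 Hz for integer k ≥ 0.
k=0: 6 Hz.
k=1: 42 Hz, 54 Hz.
k=2: 90 Hz, 102 Hz.
k=3: 138 Hz, 150 Hz.
k=4: 186 Hz, 198 Hz.
Within [54 Hz, 144 Hz]: 54 Hz, 90 Hz, 102 Hz, 138 Hz.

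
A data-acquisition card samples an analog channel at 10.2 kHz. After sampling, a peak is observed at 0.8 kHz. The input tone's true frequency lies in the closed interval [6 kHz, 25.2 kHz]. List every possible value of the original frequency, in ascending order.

Frequencies that alias to 0.8 kHz are k·fs ± 0.8 kHz for integer k ≥ 0.
k=0: 0.8 kHz.
k=1: 9.4 kHz, 11 kHz.
k=2: 19.6 kHz, 21.2 kHz.
k=3: 29.8 kHz, 31.4 kHz.
Within [6 kHz, 25.2 kHz]: 9.4 kHz, 11 kHz, 19.6 kHz, 21.2 kHz.

9.4 kHz, 11 kHz, 19.6 kHz, 21.2 kHz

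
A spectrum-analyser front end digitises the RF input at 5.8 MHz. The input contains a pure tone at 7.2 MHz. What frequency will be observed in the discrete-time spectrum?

7.2 MHz mod fs = 1.4 MHz.
1.4 MHz ≤ fs/2 = 2.9 MHz, appears at 1.4 MHz.

1.4 MHz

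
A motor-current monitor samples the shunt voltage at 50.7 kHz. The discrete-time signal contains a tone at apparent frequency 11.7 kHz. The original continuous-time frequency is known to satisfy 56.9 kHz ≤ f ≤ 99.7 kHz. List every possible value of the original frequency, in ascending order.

62.4 kHz, 89.7 kHz

Frequencies that alias to 11.7 kHz are k·fs ± 11.7 kHz for integer k ≥ 0.
k=0: 11.7 kHz.
k=1: 39 kHz, 62.4 kHz.
k=2: 89.7 kHz, 113.1 kHz.
k=3: 140.4 kHz, 163.8 kHz.
Within [56.9 kHz, 99.7 kHz]: 62.4 kHz, 89.7 kHz.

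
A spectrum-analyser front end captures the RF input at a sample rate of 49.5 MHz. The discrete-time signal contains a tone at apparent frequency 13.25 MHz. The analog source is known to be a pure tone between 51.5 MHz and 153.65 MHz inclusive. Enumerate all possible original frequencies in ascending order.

62.75 MHz, 85.75 MHz, 112.25 MHz, 135.25 MHz

Frequencies that alias to 13.25 MHz are k·fs ± 13.25 MHz for integer k ≥ 0.
k=0: 13.25 MHz.
k=1: 36.25 MHz, 62.75 MHz.
k=2: 85.75 MHz, 112.25 MHz.
k=3: 135.25 MHz, 161.75 MHz.
k=4: 184.75 MHz, 211.25 MHz.
Within [51.5 MHz, 153.65 MHz]: 62.75 MHz, 85.75 MHz, 112.25 MHz, 135.25 MHz.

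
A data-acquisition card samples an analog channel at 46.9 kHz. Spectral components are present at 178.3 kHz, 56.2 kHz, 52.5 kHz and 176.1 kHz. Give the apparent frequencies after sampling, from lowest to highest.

5.6 kHz, 9.3 kHz, 11.5 kHz

fs/2 = 23.45 kHz.
178.3 kHz mod fs = 37.6 kHz.
37.6 kHz > fs/2 = 23.45 kHz, folds to fs − 37.6 kHz = 9.3 kHz.
56.2 kHz mod fs = 9.3 kHz.
9.3 kHz ≤ fs/2 = 23.45 kHz, appears at 9.3 kHz.
52.5 kHz mod fs = 5.6 kHz.
5.6 kHz ≤ fs/2 = 23.45 kHz, appears at 5.6 kHz.
176.1 kHz mod fs = 35.4 kHz.
35.4 kHz > fs/2 = 23.45 kHz, folds to fs − 35.4 kHz = 11.5 kHz.
Distinct values: {5.6 kHz, 9.3 kHz, 11.5 kHz}.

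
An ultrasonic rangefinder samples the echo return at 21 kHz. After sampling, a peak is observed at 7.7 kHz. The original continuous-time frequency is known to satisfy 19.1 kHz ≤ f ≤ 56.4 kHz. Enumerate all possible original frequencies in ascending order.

Frequencies that alias to 7.7 kHz are k·fs ± 7.7 kHz for integer k ≥ 0.
k=0: 7.7 kHz.
k=1: 13.3 kHz, 28.7 kHz.
k=2: 34.3 kHz, 49.7 kHz.
k=3: 55.3 kHz, 70.7 kHz.
k=4: 76.3 kHz, 91.7 kHz.
Within [19.1 kHz, 56.4 kHz]: 28.7 kHz, 34.3 kHz, 49.7 kHz, 55.3 kHz.

28.7 kHz, 34.3 kHz, 49.7 kHz, 55.3 kHz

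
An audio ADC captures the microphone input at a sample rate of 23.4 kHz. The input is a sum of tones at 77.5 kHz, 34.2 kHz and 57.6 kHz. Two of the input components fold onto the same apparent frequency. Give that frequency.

10.8 kHz

fs/2 = 11.7 kHz.
77.5 kHz mod fs = 7.3 kHz.
7.3 kHz ≤ fs/2 = 11.7 kHz, appears at 7.3 kHz.
34.2 kHz mod fs = 10.8 kHz.
10.8 kHz ≤ fs/2 = 11.7 kHz, appears at 10.8 kHz.
57.6 kHz mod fs = 10.8 kHz.
10.8 kHz ≤ fs/2 = 11.7 kHz, appears at 10.8 kHz.
34.2 kHz and 57.6 kHz both map to 10.8 kHz.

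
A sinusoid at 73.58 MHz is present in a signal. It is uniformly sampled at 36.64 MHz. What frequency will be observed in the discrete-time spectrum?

73.58 MHz mod fs = 0.3 MHz.
0.3 MHz ≤ fs/2 = 18.32 MHz, appears at 0.3 MHz.

0.3 MHz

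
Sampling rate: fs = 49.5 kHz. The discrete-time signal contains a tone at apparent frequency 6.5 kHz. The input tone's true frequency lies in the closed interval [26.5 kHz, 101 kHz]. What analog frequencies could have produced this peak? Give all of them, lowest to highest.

Frequencies that alias to 6.5 kHz are k·fs ± 6.5 kHz for integer k ≥ 0.
k=0: 6.5 kHz.
k=1: 43 kHz, 56 kHz.
k=2: 92.5 kHz, 105.5 kHz.
k=3: 142 kHz, 155 kHz.
Within [26.5 kHz, 101 kHz]: 43 kHz, 56 kHz, 92.5 kHz.

43 kHz, 56 kHz, 92.5 kHz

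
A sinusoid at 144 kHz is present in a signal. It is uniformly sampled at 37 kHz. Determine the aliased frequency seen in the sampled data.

4 kHz

144 kHz mod fs = 33 kHz.
33 kHz > fs/2 = 18.5 kHz, folds to fs − 33 kHz = 4 kHz.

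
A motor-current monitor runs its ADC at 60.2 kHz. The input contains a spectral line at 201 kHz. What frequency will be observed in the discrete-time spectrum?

20.4 kHz

201 kHz mod fs = 20.4 kHz.
20.4 kHz ≤ fs/2 = 30.1 kHz, appears at 20.4 kHz.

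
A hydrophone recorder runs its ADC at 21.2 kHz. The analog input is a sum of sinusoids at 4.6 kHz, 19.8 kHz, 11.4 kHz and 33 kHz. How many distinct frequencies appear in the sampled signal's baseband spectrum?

fs/2 = 10.6 kHz.
4.6 kHz ≤ fs/2 = 10.6 kHz, passes unchanged.
19.8 kHz > fs/2 = 10.6 kHz, folds to fs − 19.8 kHz = 1.4 kHz.
11.4 kHz > fs/2 = 10.6 kHz, folds to fs − 11.4 kHz = 9.8 kHz.
33 kHz mod fs = 11.8 kHz.
11.8 kHz > fs/2 = 10.6 kHz, folds to fs − 11.8 kHz = 9.4 kHz.
Distinct values: {1.4 kHz, 4.6 kHz, 9.4 kHz, 9.8 kHz} → 4.

4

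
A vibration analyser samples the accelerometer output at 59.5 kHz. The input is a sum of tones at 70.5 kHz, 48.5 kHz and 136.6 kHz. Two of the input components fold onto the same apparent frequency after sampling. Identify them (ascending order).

48.5 kHz, 70.5 kHz

fs/2 = 29.75 kHz.
70.5 kHz mod fs = 11 kHz.
11 kHz ≤ fs/2 = 29.75 kHz, appears at 11 kHz.
48.5 kHz > fs/2 = 29.75 kHz, folds to fs − 48.5 kHz = 11 kHz.
136.6 kHz mod fs = 17.6 kHz.
17.6 kHz ≤ fs/2 = 29.75 kHz, appears at 17.6 kHz.
48.5 kHz and 70.5 kHz both map to 11 kHz.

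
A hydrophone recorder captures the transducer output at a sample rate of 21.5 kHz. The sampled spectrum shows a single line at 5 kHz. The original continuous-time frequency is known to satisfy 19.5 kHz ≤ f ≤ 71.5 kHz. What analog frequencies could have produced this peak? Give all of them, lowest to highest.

26.5 kHz, 38 kHz, 48 kHz, 59.5 kHz, 69.5 kHz

Frequencies that alias to 5 kHz are k·fs ± 5 kHz for integer k ≥ 0.
k=0: 5 kHz.
k=1: 16.5 kHz, 26.5 kHz.
k=2: 38 kHz, 48 kHz.
k=3: 59.5 kHz, 69.5 kHz.
k=4: 81 kHz, 91 kHz.
Within [19.5 kHz, 71.5 kHz]: 26.5 kHz, 38 kHz, 48 kHz, 59.5 kHz, 69.5 kHz.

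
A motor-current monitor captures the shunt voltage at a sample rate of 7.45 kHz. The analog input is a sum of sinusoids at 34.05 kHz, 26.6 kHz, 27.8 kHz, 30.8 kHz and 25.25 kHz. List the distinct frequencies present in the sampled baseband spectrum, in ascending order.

1 kHz, 2 kHz, 2.9 kHz, 3.2 kHz

fs/2 = 3.725 kHz.
34.05 kHz mod fs = 4.25 kHz.
4.25 kHz > fs/2 = 3.725 kHz, folds to fs − 4.25 kHz = 3.2 kHz.
26.6 kHz mod fs = 4.25 kHz.
4.25 kHz > fs/2 = 3.725 kHz, folds to fs − 4.25 kHz = 3.2 kHz.
27.8 kHz mod fs = 5.45 kHz.
5.45 kHz > fs/2 = 3.725 kHz, folds to fs − 5.45 kHz = 2 kHz.
30.8 kHz mod fs = 1 kHz.
1 kHz ≤ fs/2 = 3.725 kHz, appears at 1 kHz.
25.25 kHz mod fs = 2.9 kHz.
2.9 kHz ≤ fs/2 = 3.725 kHz, appears at 2.9 kHz.
Distinct values: {1 kHz, 2 kHz, 2.9 kHz, 3.2 kHz}.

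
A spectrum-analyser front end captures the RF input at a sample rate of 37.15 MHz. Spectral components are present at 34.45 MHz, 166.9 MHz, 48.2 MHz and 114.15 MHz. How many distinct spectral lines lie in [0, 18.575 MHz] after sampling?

fs/2 = 18.575 MHz.
34.45 MHz > fs/2 = 18.575 MHz, folds to fs − 34.45 MHz = 2.7 MHz.
166.9 MHz mod fs = 18.3 MHz.
18.3 MHz ≤ fs/2 = 18.575 MHz, appears at 18.3 MHz.
48.2 MHz mod fs = 11.05 MHz.
11.05 MHz ≤ fs/2 = 18.575 MHz, appears at 11.05 MHz.
114.15 MHz mod fs = 2.7 MHz.
2.7 MHz ≤ fs/2 = 18.575 MHz, appears at 2.7 MHz.
Distinct values: {2.7 MHz, 11.05 MHz, 18.3 MHz} → 3.

3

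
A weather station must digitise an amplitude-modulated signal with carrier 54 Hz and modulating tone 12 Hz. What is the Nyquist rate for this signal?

132 Hz

AM sidebands sit at fc ± fm = 42 Hz and 66 Hz.
Highest-frequency component: 66 Hz.
Nyquist rate = 2 × 66 Hz = 132 Hz.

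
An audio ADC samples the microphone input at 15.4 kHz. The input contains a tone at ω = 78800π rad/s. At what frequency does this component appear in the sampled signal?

ω = 78800π rad/s → f = ω/(2π) = 39400 Hz = 39.4 kHz.
39.4 kHz mod fs = 8.6 kHz.
8.6 kHz > fs/2 = 7.7 kHz, folds to fs − 8.6 kHz = 6.8 kHz.

6.8 kHz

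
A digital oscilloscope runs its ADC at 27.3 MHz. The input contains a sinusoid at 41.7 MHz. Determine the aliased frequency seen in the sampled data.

41.7 MHz mod fs = 14.4 MHz.
14.4 MHz > fs/2 = 13.65 MHz, folds to fs − 14.4 MHz = 12.9 MHz.

12.9 MHz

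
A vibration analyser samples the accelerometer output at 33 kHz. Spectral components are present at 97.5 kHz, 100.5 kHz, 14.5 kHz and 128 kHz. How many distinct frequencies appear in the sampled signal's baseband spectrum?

3

fs/2 = 16.5 kHz.
97.5 kHz mod fs = 31.5 kHz.
31.5 kHz > fs/2 = 16.5 kHz, folds to fs − 31.5 kHz = 1.5 kHz.
100.5 kHz mod fs = 1.5 kHz.
1.5 kHz ≤ fs/2 = 16.5 kHz, appears at 1.5 kHz.
14.5 kHz ≤ fs/2 = 16.5 kHz, passes unchanged.
128 kHz mod fs = 29 kHz.
29 kHz > fs/2 = 16.5 kHz, folds to fs − 29 kHz = 4 kHz.
Distinct values: {1.5 kHz, 4 kHz, 14.5 kHz} → 3.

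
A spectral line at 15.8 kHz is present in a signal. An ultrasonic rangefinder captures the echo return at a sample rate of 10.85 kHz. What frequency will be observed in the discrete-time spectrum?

15.8 kHz mod fs = 4.95 kHz.
4.95 kHz ≤ fs/2 = 5.425 kHz, appears at 4.95 kHz.

4.95 kHz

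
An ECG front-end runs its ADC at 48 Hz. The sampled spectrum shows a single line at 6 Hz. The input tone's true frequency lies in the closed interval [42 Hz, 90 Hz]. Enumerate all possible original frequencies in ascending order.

Frequencies that alias to 6 Hz are k·fs ± 6 Hz for integer k ≥ 0.
k=0: 6 Hz.
k=1: 42 Hz, 54 Hz.
k=2: 90 Hz, 102 Hz.
k=3: 138 Hz, 150 Hz.
Within [42 Hz, 90 Hz]: 42 Hz, 54 Hz, 90 Hz.

42 Hz, 54 Hz, 90 Hz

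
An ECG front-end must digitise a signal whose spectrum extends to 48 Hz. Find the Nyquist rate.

96 Hz

Nyquist rate = 2 × 48 Hz = 96 Hz.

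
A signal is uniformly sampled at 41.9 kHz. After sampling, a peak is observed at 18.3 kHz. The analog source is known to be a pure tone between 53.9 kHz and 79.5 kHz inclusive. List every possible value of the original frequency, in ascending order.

60.2 kHz, 65.5 kHz

Frequencies that alias to 18.3 kHz are k·fs ± 18.3 kHz for integer k ≥ 0.
k=0: 18.3 kHz.
k=1: 23.6 kHz, 60.2 kHz.
k=2: 65.5 kHz, 102.1 kHz.
k=3: 107.4 kHz, 144 kHz.
Within [53.9 kHz, 79.5 kHz]: 60.2 kHz, 65.5 kHz.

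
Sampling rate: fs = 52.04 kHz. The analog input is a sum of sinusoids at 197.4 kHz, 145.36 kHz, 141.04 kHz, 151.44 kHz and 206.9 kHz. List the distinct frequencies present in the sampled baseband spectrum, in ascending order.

fs/2 = 26.02 kHz.
197.4 kHz mod fs = 41.28 kHz.
41.28 kHz > fs/2 = 26.02 kHz, folds to fs − 41.28 kHz = 10.76 kHz.
145.36 kHz mod fs = 41.28 kHz.
41.28 kHz > fs/2 = 26.02 kHz, folds to fs − 41.28 kHz = 10.76 kHz.
141.04 kHz mod fs = 36.96 kHz.
36.96 kHz > fs/2 = 26.02 kHz, folds to fs − 36.96 kHz = 15.08 kHz.
151.44 kHz mod fs = 47.36 kHz.
47.36 kHz > fs/2 = 26.02 kHz, folds to fs − 47.36 kHz = 4.68 kHz.
206.9 kHz mod fs = 50.78 kHz.
50.78 kHz > fs/2 = 26.02 kHz, folds to fs − 50.78 kHz = 1.26 kHz.
Distinct values: {1.26 kHz, 4.68 kHz, 10.76 kHz, 15.08 kHz}.

1.26 kHz, 4.68 kHz, 10.76 kHz, 15.08 kHz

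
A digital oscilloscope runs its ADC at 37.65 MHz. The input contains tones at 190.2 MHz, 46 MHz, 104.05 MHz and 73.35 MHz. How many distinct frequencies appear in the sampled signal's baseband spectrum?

fs/2 = 18.825 MHz.
190.2 MHz mod fs = 1.95 MHz.
1.95 MHz ≤ fs/2 = 18.825 MHz, appears at 1.95 MHz.
46 MHz mod fs = 8.35 MHz.
8.35 MHz ≤ fs/2 = 18.825 MHz, appears at 8.35 MHz.
104.05 MHz mod fs = 28.75 MHz.
28.75 MHz > fs/2 = 18.825 MHz, folds to fs − 28.75 MHz = 8.9 MHz.
73.35 MHz mod fs = 35.7 MHz.
35.7 MHz > fs/2 = 18.825 MHz, folds to fs − 35.7 MHz = 1.95 MHz.
Distinct values: {1.95 MHz, 8.35 MHz, 8.9 MHz} → 3.

3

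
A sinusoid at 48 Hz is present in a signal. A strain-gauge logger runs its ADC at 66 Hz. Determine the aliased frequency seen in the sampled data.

18 Hz

48 Hz > fs/2 = 33 Hz, folds to fs − 48 Hz = 18 Hz.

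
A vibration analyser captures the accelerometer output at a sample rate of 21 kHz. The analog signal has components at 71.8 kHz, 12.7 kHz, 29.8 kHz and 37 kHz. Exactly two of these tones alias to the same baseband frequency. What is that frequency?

fs/2 = 10.5 kHz.
71.8 kHz mod fs = 8.8 kHz.
8.8 kHz ≤ fs/2 = 10.5 kHz, appears at 8.8 kHz.
12.7 kHz > fs/2 = 10.5 kHz, folds to fs − 12.7 kHz = 8.3 kHz.
29.8 kHz mod fs = 8.8 kHz.
8.8 kHz ≤ fs/2 = 10.5 kHz, appears at 8.8 kHz.
37 kHz mod fs = 16 kHz.
16 kHz > fs/2 = 10.5 kHz, folds to fs − 16 kHz = 5 kHz.
29.8 kHz and 71.8 kHz both map to 8.8 kHz.

8.8 kHz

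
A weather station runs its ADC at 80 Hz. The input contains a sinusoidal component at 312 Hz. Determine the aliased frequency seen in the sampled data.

312 Hz mod fs = 72 Hz.
72 Hz > fs/2 = 40 Hz, folds to fs − 72 Hz = 8 Hz.

8 Hz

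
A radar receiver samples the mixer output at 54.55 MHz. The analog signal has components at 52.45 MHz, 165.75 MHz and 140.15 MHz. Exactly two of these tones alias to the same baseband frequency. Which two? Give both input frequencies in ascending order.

fs/2 = 27.275 MHz.
52.45 MHz > fs/2 = 27.275 MHz, folds to fs − 52.45 MHz = 2.1 MHz.
165.75 MHz mod fs = 2.1 MHz.
2.1 MHz ≤ fs/2 = 27.275 MHz, appears at 2.1 MHz.
140.15 MHz mod fs = 31.05 MHz.
31.05 MHz > fs/2 = 27.275 MHz, folds to fs − 31.05 MHz = 23.5 MHz.
52.45 MHz and 165.75 MHz both map to 2.1 MHz.

52.45 MHz, 165.75 MHz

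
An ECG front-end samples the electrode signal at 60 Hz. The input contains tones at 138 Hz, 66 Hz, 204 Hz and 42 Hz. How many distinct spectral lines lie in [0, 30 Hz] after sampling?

3

fs/2 = 30 Hz.
138 Hz mod fs = 18 Hz.
18 Hz ≤ fs/2 = 30 Hz, appears at 18 Hz.
66 Hz mod fs = 6 Hz.
6 Hz ≤ fs/2 = 30 Hz, appears at 6 Hz.
204 Hz mod fs = 24 Hz.
24 Hz ≤ fs/2 = 30 Hz, appears at 24 Hz.
42 Hz > fs/2 = 30 Hz, folds to fs − 42 Hz = 18 Hz.
Distinct values: {6 Hz, 18 Hz, 24 Hz} → 3.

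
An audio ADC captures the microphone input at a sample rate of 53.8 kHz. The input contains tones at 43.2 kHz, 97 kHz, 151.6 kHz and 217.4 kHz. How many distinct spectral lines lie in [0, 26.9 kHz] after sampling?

fs/2 = 26.9 kHz.
43.2 kHz > fs/2 = 26.9 kHz, folds to fs − 43.2 kHz = 10.6 kHz.
97 kHz mod fs = 43.2 kHz.
43.2 kHz > fs/2 = 26.9 kHz, folds to fs − 43.2 kHz = 10.6 kHz.
151.6 kHz mod fs = 44 kHz.
44 kHz > fs/2 = 26.9 kHz, folds to fs − 44 kHz = 9.8 kHz.
217.4 kHz mod fs = 2.2 kHz.
2.2 kHz ≤ fs/2 = 26.9 kHz, appears at 2.2 kHz.
Distinct values: {2.2 kHz, 9.8 kHz, 10.6 kHz} → 3.

3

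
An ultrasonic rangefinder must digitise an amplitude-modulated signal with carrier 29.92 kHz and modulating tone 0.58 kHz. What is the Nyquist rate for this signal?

61 kHz

AM sidebands sit at fc ± fm = 29.34 kHz and 30.5 kHz.
Highest-frequency component: 30.5 kHz.
Nyquist rate = 2 × 30.5 kHz = 61 kHz.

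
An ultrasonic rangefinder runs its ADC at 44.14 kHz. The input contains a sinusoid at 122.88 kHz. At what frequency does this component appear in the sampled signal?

9.54 kHz

122.88 kHz mod fs = 34.6 kHz.
34.6 kHz > fs/2 = 22.07 kHz, folds to fs − 34.6 kHz = 9.54 kHz.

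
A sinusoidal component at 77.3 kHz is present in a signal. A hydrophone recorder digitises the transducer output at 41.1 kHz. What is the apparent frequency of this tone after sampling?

77.3 kHz mod fs = 36.2 kHz.
36.2 kHz > fs/2 = 20.55 kHz, folds to fs − 36.2 kHz = 4.9 kHz.

4.9 kHz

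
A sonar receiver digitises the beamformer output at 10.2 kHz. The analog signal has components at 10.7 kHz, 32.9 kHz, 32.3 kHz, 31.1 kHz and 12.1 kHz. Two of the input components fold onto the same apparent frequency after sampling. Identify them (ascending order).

10.7 kHz, 31.1 kHz

fs/2 = 5.1 kHz.
10.7 kHz mod fs = 0.5 kHz.
0.5 kHz ≤ fs/2 = 5.1 kHz, appears at 0.5 kHz.
32.9 kHz mod fs = 2.3 kHz.
2.3 kHz ≤ fs/2 = 5.1 kHz, appears at 2.3 kHz.
32.3 kHz mod fs = 1.7 kHz.
1.7 kHz ≤ fs/2 = 5.1 kHz, appears at 1.7 kHz.
31.1 kHz mod fs = 0.5 kHz.
0.5 kHz ≤ fs/2 = 5.1 kHz, appears at 0.5 kHz.
12.1 kHz mod fs = 1.9 kHz.
1.9 kHz ≤ fs/2 = 5.1 kHz, appears at 1.9 kHz.
10.7 kHz and 31.1 kHz both map to 0.5 kHz.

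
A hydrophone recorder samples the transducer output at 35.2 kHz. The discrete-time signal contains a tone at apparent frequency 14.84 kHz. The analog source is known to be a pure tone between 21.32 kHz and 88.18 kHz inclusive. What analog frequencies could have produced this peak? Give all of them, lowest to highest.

Frequencies that alias to 14.84 kHz are k·fs ± 14.84 kHz for integer k ≥ 0.
k=0: 14.84 kHz.
k=1: 20.36 kHz, 50.04 kHz.
k=2: 55.56 kHz, 85.24 kHz.
k=3: 90.76 kHz, 120.44 kHz.
Within [21.32 kHz, 88.18 kHz]: 50.04 kHz, 55.56 kHz, 85.24 kHz.

50.04 kHz, 55.56 kHz, 85.24 kHz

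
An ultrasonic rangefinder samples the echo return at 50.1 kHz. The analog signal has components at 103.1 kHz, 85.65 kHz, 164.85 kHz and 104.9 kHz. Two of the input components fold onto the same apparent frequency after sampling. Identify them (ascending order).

85.65 kHz, 164.85 kHz

fs/2 = 25.05 kHz.
103.1 kHz mod fs = 2.9 kHz.
2.9 kHz ≤ fs/2 = 25.05 kHz, appears at 2.9 kHz.
85.65 kHz mod fs = 35.55 kHz.
35.55 kHz > fs/2 = 25.05 kHz, folds to fs − 35.55 kHz = 14.55 kHz.
164.85 kHz mod fs = 14.55 kHz.
14.55 kHz ≤ fs/2 = 25.05 kHz, appears at 14.55 kHz.
104.9 kHz mod fs = 4.7 kHz.
4.7 kHz ≤ fs/2 = 25.05 kHz, appears at 4.7 kHz.
85.65 kHz and 164.85 kHz both map to 14.55 kHz.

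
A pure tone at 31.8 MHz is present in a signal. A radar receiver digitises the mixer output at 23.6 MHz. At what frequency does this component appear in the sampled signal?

8.2 MHz

31.8 MHz mod fs = 8.2 MHz.
8.2 MHz ≤ fs/2 = 11.8 MHz, appears at 8.2 MHz.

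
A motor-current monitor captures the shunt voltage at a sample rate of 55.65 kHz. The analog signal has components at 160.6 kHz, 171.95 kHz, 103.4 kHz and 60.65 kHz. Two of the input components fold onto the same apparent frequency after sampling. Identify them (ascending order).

fs/2 = 27.825 kHz.
160.6 kHz mod fs = 49.3 kHz.
49.3 kHz > fs/2 = 27.825 kHz, folds to fs − 49.3 kHz = 6.35 kHz.
171.95 kHz mod fs = 5 kHz.
5 kHz ≤ fs/2 = 27.825 kHz, appears at 5 kHz.
103.4 kHz mod fs = 47.75 kHz.
47.75 kHz > fs/2 = 27.825 kHz, folds to fs − 47.75 kHz = 7.9 kHz.
60.65 kHz mod fs = 5 kHz.
5 kHz ≤ fs/2 = 27.825 kHz, appears at 5 kHz.
60.65 kHz and 171.95 kHz both map to 5 kHz.

60.65 kHz, 171.95 kHz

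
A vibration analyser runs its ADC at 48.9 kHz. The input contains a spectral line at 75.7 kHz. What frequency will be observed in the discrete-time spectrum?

75.7 kHz mod fs = 26.8 kHz.
26.8 kHz > fs/2 = 24.45 kHz, folds to fs − 26.8 kHz = 22.1 kHz.

22.1 kHz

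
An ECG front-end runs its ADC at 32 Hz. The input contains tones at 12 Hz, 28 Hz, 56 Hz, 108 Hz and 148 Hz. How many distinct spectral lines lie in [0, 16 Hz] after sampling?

fs/2 = 16 Hz.
12 Hz ≤ fs/2 = 16 Hz, passes unchanged.
28 Hz > fs/2 = 16 Hz, folds to fs − 28 Hz = 4 Hz.
56 Hz mod fs = 24 Hz.
24 Hz > fs/2 = 16 Hz, folds to fs − 24 Hz = 8 Hz.
108 Hz mod fs = 12 Hz.
12 Hz ≤ fs/2 = 16 Hz, appears at 12 Hz.
148 Hz mod fs = 20 Hz.
20 Hz > fs/2 = 16 Hz, folds to fs − 20 Hz = 12 Hz.
Distinct values: {4 Hz, 8 Hz, 12 Hz} → 3.

3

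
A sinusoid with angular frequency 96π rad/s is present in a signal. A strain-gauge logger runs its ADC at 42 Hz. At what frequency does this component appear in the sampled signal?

6 Hz

ω = 96π rad/s → f = ω/(2π) = 48 Hz.
48 Hz mod fs = 6 Hz.
6 Hz ≤ fs/2 = 21 Hz, appears at 6 Hz.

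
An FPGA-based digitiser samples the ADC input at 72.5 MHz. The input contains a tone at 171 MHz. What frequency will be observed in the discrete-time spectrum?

171 MHz mod fs = 26 MHz.
26 MHz ≤ fs/2 = 36.25 MHz, appears at 26 MHz.

26 MHz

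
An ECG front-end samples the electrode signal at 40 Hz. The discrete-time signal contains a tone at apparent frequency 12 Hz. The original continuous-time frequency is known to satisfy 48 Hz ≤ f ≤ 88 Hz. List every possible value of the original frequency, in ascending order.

52 Hz, 68 Hz

Frequencies that alias to 12 Hz are k·fs ± 12 Hz for integer k ≥ 0.
k=0: 12 Hz.
k=1: 28 Hz, 52 Hz.
k=2: 68 Hz, 92 Hz.
k=3: 108 Hz, 132 Hz.
Within [48 Hz, 88 Hz]: 52 Hz, 68 Hz.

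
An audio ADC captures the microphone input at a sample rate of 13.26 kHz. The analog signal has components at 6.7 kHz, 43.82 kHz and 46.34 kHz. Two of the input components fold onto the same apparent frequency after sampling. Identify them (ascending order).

fs/2 = 6.63 kHz.
6.7 kHz > fs/2 = 6.63 kHz, folds to fs − 6.7 kHz = 6.56 kHz.
43.82 kHz mod fs = 4.04 kHz.
4.04 kHz ≤ fs/2 = 6.63 kHz, appears at 4.04 kHz.
46.34 kHz mod fs = 6.56 kHz.
6.56 kHz ≤ fs/2 = 6.63 kHz, appears at 6.56 kHz.
6.7 kHz and 46.34 kHz both map to 6.56 kHz.

6.7 kHz, 46.34 kHz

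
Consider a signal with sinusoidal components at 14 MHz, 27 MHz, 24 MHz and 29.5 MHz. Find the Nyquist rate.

Highest-frequency component: 29.5 MHz.
Nyquist rate = 2 × 29.5 MHz = 59 MHz.

59 MHz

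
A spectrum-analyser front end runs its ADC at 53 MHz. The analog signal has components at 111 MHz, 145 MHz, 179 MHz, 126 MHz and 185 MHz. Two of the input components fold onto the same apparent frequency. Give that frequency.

fs/2 = 26.5 MHz.
111 MHz mod fs = 5 MHz.
5 MHz ≤ fs/2 = 26.5 MHz, appears at 5 MHz.
145 MHz mod fs = 39 MHz.
39 MHz > fs/2 = 26.5 MHz, folds to fs − 39 MHz = 14 MHz.
179 MHz mod fs = 20 MHz.
20 MHz ≤ fs/2 = 26.5 MHz, appears at 20 MHz.
126 MHz mod fs = 20 MHz.
20 MHz ≤ fs/2 = 26.5 MHz, appears at 20 MHz.
185 MHz mod fs = 26 MHz.
26 MHz ≤ fs/2 = 26.5 MHz, appears at 26 MHz.
126 MHz and 179 MHz both map to 20 MHz.

20 MHz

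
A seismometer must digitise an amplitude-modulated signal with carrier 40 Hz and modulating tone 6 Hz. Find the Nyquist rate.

92 Hz

AM sidebands sit at fc ± fm = 34 Hz and 46 Hz.
Highest-frequency component: 46 Hz.
Nyquist rate = 2 × 46 Hz = 92 Hz.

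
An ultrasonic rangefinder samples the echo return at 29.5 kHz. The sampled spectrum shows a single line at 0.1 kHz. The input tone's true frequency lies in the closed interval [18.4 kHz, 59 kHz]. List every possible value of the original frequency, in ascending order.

29.4 kHz, 29.6 kHz, 58.9 kHz

Frequencies that alias to 0.1 kHz are k·fs ± 0.1 kHz for integer k ≥ 0.
k=0: 0.1 kHz.
k=1: 29.4 kHz, 29.6 kHz.
k=2: 58.9 kHz, 59.1 kHz.
k=3: 88.4 kHz, 88.6 kHz.
Within [18.4 kHz, 59 kHz]: 29.4 kHz, 29.6 kHz, 58.9 kHz.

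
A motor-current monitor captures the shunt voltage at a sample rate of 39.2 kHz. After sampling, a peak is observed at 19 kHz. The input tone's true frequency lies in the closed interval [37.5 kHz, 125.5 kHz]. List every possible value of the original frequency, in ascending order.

58.2 kHz, 59.4 kHz, 97.4 kHz, 98.6 kHz

Frequencies that alias to 19 kHz are k·fs ± 19 kHz for integer k ≥ 0.
k=0: 19 kHz.
k=1: 20.2 kHz, 58.2 kHz.
k=2: 59.4 kHz, 97.4 kHz.
k=3: 98.6 kHz, 136.6 kHz.
k=4: 137.8 kHz, 175.8 kHz.
Within [37.5 kHz, 125.5 kHz]: 58.2 kHz, 59.4 kHz, 97.4 kHz, 98.6 kHz.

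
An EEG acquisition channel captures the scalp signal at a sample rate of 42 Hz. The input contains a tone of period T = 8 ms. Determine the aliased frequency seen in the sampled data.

1 Hz

T = 8 ms → f = 1/T = 125 Hz.
125 Hz mod fs = 41 Hz.
41 Hz > fs/2 = 21 Hz, folds to fs − 41 Hz = 1 Hz.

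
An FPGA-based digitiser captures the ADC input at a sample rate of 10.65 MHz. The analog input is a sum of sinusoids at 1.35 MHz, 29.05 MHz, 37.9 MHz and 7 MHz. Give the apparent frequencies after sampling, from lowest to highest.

1.35 MHz, 2.9 MHz, 3.65 MHz, 4.7 MHz

fs/2 = 5.325 MHz.
1.35 MHz ≤ fs/2 = 5.325 MHz, passes unchanged.
29.05 MHz mod fs = 7.75 MHz.
7.75 MHz > fs/2 = 5.325 MHz, folds to fs − 7.75 MHz = 2.9 MHz.
37.9 MHz mod fs = 5.95 MHz.
5.95 MHz > fs/2 = 5.325 MHz, folds to fs − 5.95 MHz = 4.7 MHz.
7 MHz > fs/2 = 5.325 MHz, folds to fs − 7 MHz = 3.65 MHz.
Distinct values: {1.35 MHz, 2.9 MHz, 3.65 MHz, 4.7 MHz}.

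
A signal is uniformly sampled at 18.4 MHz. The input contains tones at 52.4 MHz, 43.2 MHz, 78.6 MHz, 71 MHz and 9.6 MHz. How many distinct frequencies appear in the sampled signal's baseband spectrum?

fs/2 = 9.2 MHz.
52.4 MHz mod fs = 15.6 MHz.
15.6 MHz > fs/2 = 9.2 MHz, folds to fs − 15.6 MHz = 2.8 MHz.
43.2 MHz mod fs = 6.4 MHz.
6.4 MHz ≤ fs/2 = 9.2 MHz, appears at 6.4 MHz.
78.6 MHz mod fs = 5 MHz.
5 MHz ≤ fs/2 = 9.2 MHz, appears at 5 MHz.
71 MHz mod fs = 15.8 MHz.
15.8 MHz > fs/2 = 9.2 MHz, folds to fs − 15.8 MHz = 2.6 MHz.
9.6 MHz > fs/2 = 9.2 MHz, folds to fs − 9.6 MHz = 8.8 MHz.
Distinct values: {2.6 MHz, 2.8 MHz, 5 MHz, 6.4 MHz, 8.8 MHz} → 5.

5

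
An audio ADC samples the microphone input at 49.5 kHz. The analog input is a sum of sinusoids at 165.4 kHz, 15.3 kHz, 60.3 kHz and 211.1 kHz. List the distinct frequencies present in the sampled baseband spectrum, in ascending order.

fs/2 = 24.75 kHz.
165.4 kHz mod fs = 16.9 kHz.
16.9 kHz ≤ fs/2 = 24.75 kHz, appears at 16.9 kHz.
15.3 kHz ≤ fs/2 = 24.75 kHz, passes unchanged.
60.3 kHz mod fs = 10.8 kHz.
10.8 kHz ≤ fs/2 = 24.75 kHz, appears at 10.8 kHz.
211.1 kHz mod fs = 13.1 kHz.
13.1 kHz ≤ fs/2 = 24.75 kHz, appears at 13.1 kHz.
Distinct values: {10.8 kHz, 13.1 kHz, 15.3 kHz, 16.9 kHz}.

10.8 kHz, 13.1 kHz, 15.3 kHz, 16.9 kHz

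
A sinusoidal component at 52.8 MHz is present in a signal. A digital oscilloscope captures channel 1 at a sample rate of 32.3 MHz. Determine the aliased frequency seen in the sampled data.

11.8 MHz

52.8 MHz mod fs = 20.5 MHz.
20.5 MHz > fs/2 = 16.15 MHz, folds to fs − 20.5 MHz = 11.8 MHz.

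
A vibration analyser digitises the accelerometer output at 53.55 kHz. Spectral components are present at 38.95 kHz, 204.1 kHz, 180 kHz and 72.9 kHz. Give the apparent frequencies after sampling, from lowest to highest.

fs/2 = 26.775 kHz.
38.95 kHz > fs/2 = 26.775 kHz, folds to fs − 38.95 kHz = 14.6 kHz.
204.1 kHz mod fs = 43.45 kHz.
43.45 kHz > fs/2 = 26.775 kHz, folds to fs − 43.45 kHz = 10.1 kHz.
180 kHz mod fs = 19.35 kHz.
19.35 kHz ≤ fs/2 = 26.775 kHz, appears at 19.35 kHz.
72.9 kHz mod fs = 19.35 kHz.
19.35 kHz ≤ fs/2 = 26.775 kHz, appears at 19.35 kHz.
Distinct values: {10.1 kHz, 14.6 kHz, 19.35 kHz}.

10.1 kHz, 14.6 kHz, 19.35 kHz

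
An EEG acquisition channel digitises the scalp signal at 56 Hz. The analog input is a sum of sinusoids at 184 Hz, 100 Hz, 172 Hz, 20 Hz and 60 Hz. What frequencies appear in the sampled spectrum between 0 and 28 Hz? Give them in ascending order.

fs/2 = 28 Hz.
184 Hz mod fs = 16 Hz.
16 Hz ≤ fs/2 = 28 Hz, appears at 16 Hz.
100 Hz mod fs = 44 Hz.
44 Hz > fs/2 = 28 Hz, folds to fs − 44 Hz = 12 Hz.
172 Hz mod fs = 4 Hz.
4 Hz ≤ fs/2 = 28 Hz, appears at 4 Hz.
20 Hz ≤ fs/2 = 28 Hz, passes unchanged.
60 Hz mod fs = 4 Hz.
4 Hz ≤ fs/2 = 28 Hz, appears at 4 Hz.
Distinct values: {4 Hz, 12 Hz, 16 Hz, 20 Hz}.

4 Hz, 12 Hz, 16 Hz, 20 Hz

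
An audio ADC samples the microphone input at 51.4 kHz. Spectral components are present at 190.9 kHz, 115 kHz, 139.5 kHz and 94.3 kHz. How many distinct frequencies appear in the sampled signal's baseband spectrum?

fs/2 = 25.7 kHz.
190.9 kHz mod fs = 36.7 kHz.
36.7 kHz > fs/2 = 25.7 kHz, folds to fs − 36.7 kHz = 14.7 kHz.
115 kHz mod fs = 12.2 kHz.
12.2 kHz ≤ fs/2 = 25.7 kHz, appears at 12.2 kHz.
139.5 kHz mod fs = 36.7 kHz.
36.7 kHz > fs/2 = 25.7 kHz, folds to fs − 36.7 kHz = 14.7 kHz.
94.3 kHz mod fs = 42.9 kHz.
42.9 kHz > fs/2 = 25.7 kHz, folds to fs − 42.9 kHz = 8.5 kHz.
Distinct values: {8.5 kHz, 12.2 kHz, 14.7 kHz} → 3.

3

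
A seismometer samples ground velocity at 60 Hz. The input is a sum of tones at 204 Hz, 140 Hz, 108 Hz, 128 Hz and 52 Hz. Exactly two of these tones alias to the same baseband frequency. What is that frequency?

8 Hz

fs/2 = 30 Hz.
204 Hz mod fs = 24 Hz.
24 Hz ≤ fs/2 = 30 Hz, appears at 24 Hz.
140 Hz mod fs = 20 Hz.
20 Hz ≤ fs/2 = 30 Hz, appears at 20 Hz.
108 Hz mod fs = 48 Hz.
48 Hz > fs/2 = 30 Hz, folds to fs − 48 Hz = 12 Hz.
128 Hz mod fs = 8 Hz.
8 Hz ≤ fs/2 = 30 Hz, appears at 8 Hz.
52 Hz > fs/2 = 30 Hz, folds to fs − 52 Hz = 8 Hz.
52 Hz and 128 Hz both map to 8 Hz.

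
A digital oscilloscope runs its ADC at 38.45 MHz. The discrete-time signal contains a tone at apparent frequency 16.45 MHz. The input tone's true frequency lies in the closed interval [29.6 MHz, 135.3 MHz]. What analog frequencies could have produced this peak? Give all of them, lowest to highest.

Frequencies that alias to 16.45 MHz are k·fs ± 16.45 MHz for integer k ≥ 0.
k=0: 16.45 MHz.
k=1: 22 MHz, 54.9 MHz.
k=2: 60.45 MHz, 93.35 MHz.
k=3: 98.9 MHz, 131.8 MHz.
k=4: 137.35 MHz, 170.25 MHz.
Within [29.6 MHz, 135.3 MHz]: 54.9 MHz, 60.45 MHz, 93.35 MHz, 98.9 MHz, 131.8 MHz.

54.9 MHz, 60.45 MHz, 93.35 MHz, 98.9 MHz, 131.8 MHz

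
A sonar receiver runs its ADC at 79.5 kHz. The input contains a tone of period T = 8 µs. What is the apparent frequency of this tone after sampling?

34 kHz

T = 8 µs → f = 1/T = 125 kHz.
125 kHz mod fs = 45.5 kHz.
45.5 kHz > fs/2 = 39.75 kHz, folds to fs − 45.5 kHz = 34 kHz.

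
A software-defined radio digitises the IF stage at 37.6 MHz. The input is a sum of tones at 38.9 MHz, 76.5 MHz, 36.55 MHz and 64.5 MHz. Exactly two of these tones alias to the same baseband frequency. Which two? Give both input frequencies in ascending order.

fs/2 = 18.8 MHz.
38.9 MHz mod fs = 1.3 MHz.
1.3 MHz ≤ fs/2 = 18.8 MHz, appears at 1.3 MHz.
76.5 MHz mod fs = 1.3 MHz.
1.3 MHz ≤ fs/2 = 18.8 MHz, appears at 1.3 MHz.
36.55 MHz > fs/2 = 18.8 MHz, folds to fs − 36.55 MHz = 1.05 MHz.
64.5 MHz mod fs = 26.9 MHz.
26.9 MHz > fs/2 = 18.8 MHz, folds to fs − 26.9 MHz = 10.7 MHz.
38.9 MHz and 76.5 MHz both map to 1.3 MHz.

38.9 MHz, 76.5 MHz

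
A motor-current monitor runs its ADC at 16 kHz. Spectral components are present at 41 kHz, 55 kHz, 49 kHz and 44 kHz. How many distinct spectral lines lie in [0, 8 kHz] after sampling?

fs/2 = 8 kHz.
41 kHz mod fs = 9 kHz.
9 kHz > fs/2 = 8 kHz, folds to fs − 9 kHz = 7 kHz.
55 kHz mod fs = 7 kHz.
7 kHz ≤ fs/2 = 8 kHz, appears at 7 kHz.
49 kHz mod fs = 1 kHz.
1 kHz ≤ fs/2 = 8 kHz, appears at 1 kHz.
44 kHz mod fs = 12 kHz.
12 kHz > fs/2 = 8 kHz, folds to fs − 12 kHz = 4 kHz.
Distinct values: {1 kHz, 4 kHz, 7 kHz} → 3.

3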